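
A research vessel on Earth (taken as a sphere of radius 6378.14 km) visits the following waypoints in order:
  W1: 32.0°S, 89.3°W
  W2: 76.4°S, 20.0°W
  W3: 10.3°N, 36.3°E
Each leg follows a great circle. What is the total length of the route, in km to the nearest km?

Leg W1→W2: central angle 0.9452 rad, distance 6028.9 km.
Leg W2→W3: central angle 1.6162 rad, distance 10308.6 km.
Total: 6028.9 + 10308.6 ≈ 16337 km.

16337 km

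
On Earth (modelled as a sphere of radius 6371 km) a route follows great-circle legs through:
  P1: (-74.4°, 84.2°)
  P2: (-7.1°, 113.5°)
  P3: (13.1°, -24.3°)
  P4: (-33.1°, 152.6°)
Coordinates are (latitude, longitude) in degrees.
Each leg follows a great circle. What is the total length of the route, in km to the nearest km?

40840 km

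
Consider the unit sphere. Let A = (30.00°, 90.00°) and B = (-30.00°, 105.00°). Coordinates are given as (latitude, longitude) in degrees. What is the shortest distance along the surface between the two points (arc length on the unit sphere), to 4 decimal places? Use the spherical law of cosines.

1.0765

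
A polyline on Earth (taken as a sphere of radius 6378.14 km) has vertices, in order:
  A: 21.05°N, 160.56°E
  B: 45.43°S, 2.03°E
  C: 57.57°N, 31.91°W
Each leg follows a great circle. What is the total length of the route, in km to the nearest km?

28579 km

Leg A→B: central angle 2.6167 rad, distance 16689.7 km.
Leg B→C: central angle 1.8641 rad, distance 11889.2 km.
Total: 16689.7 + 11889.2 ≈ 28579 km.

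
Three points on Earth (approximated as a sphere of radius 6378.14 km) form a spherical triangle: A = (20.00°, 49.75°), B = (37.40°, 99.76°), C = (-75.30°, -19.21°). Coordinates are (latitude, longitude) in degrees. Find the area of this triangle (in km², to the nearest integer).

45845775 km²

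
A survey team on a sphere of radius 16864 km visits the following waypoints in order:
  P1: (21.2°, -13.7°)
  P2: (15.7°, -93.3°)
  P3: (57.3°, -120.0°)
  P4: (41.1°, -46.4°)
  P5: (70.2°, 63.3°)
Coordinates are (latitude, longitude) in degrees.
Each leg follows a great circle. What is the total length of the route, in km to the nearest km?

66821 km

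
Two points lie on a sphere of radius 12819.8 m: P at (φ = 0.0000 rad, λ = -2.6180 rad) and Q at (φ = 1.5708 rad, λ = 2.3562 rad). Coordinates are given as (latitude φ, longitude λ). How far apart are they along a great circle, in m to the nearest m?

20137 m

With latitudes φ₁ = 0.000°, φ₂ = 90.000° and longitude difference Δλ = -74.999°:
Haversine: a = sin²(Δφ/2) + cos φ₁ cos φ₂ sin²(Δλ/2) = 0.5000 + (1.0000)(-0.0000)(0.3706) = 0.50000.
Central angle c = 2·arcsin(√a) = 1.57080 rad.
Distance = R·c = 12819.8 × 1.5708 ≈ 20137 m.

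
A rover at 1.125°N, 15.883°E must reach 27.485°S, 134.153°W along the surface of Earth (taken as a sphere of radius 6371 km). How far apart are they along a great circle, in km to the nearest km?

15682 km

In radians: φ₁ = 0.0196, φ₂ = -0.4797, Δλ = -150.036° = -2.6186 rad.
Haversine: a = sin²(Δφ/2) + cos φ₁ cos φ₂ sin²(Δλ/2) = 0.0611 + (0.9998)(0.8871)(0.9332) = 0.88874.
Central angle c = 2·arcsin(√a) = 2.46143 rad.
Distance = R·c = 6371 × 2.4614 ≈ 15682 km.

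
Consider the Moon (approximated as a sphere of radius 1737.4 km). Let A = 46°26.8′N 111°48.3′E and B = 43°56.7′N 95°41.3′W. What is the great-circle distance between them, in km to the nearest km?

2620 km

With latitudes φ₁ = 46.447°, φ₂ = 43.945° and longitude difference Δλ = 152.507°:
Haversine: a = sin²(Δφ/2) + cos φ₁ cos φ₂ sin²(Δλ/2) = 0.0005 + (0.6890)(0.7200)(0.9435) = 0.46857.
Central angle c = 2·arcsin(√a) = 1.50789 rad.
Distance = R·c = 1737.4 × 1.5079 ≈ 2620 km.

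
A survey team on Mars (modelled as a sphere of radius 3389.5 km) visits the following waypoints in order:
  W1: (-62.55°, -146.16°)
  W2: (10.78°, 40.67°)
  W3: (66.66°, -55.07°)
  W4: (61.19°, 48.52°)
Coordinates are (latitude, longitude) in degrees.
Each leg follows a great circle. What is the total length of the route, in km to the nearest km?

14844 km

Leg W1→W2: central angle 2.2340 rad, distance 7572.0 km.
Leg W2→W3: central angle 1.4376 rad, distance 4872.7 km.
Leg W3→W4: central angle 0.7080 rad, distance 2399.8 km.
Total: 7572.0 + 4872.7 + 2399.8 ≈ 14844 km.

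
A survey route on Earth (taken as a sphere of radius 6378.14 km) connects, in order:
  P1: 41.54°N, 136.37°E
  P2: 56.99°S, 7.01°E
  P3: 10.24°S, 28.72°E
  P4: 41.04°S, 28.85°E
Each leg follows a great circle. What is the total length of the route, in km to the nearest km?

25050 km

Leg P1→P2: central angle 2.5230 rad, distance 16092.1 km.
Leg P2→P3: central angle 0.8669 rad, distance 5529.5 km.
Leg P3→P4: central angle 0.5376 rad, distance 3428.7 km.
Total: 16092.1 + 5529.5 + 3428.7 ≈ 25050 km.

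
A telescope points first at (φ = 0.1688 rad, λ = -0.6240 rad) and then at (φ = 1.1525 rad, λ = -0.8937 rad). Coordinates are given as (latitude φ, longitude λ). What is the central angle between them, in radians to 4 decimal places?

1.0010 rad

With latitudes φ₁ = 9.672°, φ₂ = 66.033° and longitude difference Δλ = -15.453°:
Haversine: a = sin²(Δφ/2) + cos φ₁ cos φ₂ sin²(Δλ/2) = 0.2230 + (0.9858)(0.4062)(0.0181) = 0.23026.
Central angle c = 2·arcsin(√a) = 1.00099 rad.
So the angular separation is 1.0010 rad.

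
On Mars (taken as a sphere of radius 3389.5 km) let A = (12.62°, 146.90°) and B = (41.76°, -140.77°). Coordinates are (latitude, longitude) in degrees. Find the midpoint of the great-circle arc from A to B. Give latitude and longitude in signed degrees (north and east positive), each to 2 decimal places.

The central angle between A and B is δ = 1.1956 rad.
With f = 0.5, the slerp weights are sin((1−f)δ)/sin δ = 0.6049 and sin(fδ)/sin δ = 0.6049.
Weighted sum of the unit vectors: (0.6049)·(-0.8175,0.5329,0.2185) + (0.6049)·(-0.5778,-0.4718,0.6660) = (-0.8440, 0.0370, 0.5350).
Converting back: φ = atan2(z, √(x²+y²)) = 32.35°, λ = atan2(y, x) = 177.49°.

32.35°, 177.49°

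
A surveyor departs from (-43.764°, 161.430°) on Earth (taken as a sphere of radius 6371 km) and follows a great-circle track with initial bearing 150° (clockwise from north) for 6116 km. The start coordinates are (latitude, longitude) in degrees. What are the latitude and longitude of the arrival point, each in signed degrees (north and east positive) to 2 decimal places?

-65.38°, -97.99°

Angular distance δ = d/R = 6116/6371 = 0.95997 rad; initial bearing θ = 2.6180 rad.
sin φ₂ = sin φ₁ cos δ + cos φ₁ sin δ cos θ = (-0.6917)(0.5735) + (0.7222)(0.8192)(-0.8660) = -0.9091, so φ₂ = -65.38°.
Δλ = atan2(sin θ sin δ cos φ₁, cos δ − sin φ₁ sin φ₂) = atan2(0.2958, -0.0552) = 100.579°.
λ₂ = 161.430° + 100.579° = 262.01° → -97.99° after wrapping to (−180°, 180°].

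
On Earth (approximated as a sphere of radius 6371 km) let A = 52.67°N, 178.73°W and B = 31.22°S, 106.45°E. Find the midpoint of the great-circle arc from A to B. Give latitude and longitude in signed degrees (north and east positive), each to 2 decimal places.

13.30°, 136.44°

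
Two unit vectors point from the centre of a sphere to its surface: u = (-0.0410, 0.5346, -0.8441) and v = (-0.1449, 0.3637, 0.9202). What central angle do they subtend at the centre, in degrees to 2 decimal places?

125.19°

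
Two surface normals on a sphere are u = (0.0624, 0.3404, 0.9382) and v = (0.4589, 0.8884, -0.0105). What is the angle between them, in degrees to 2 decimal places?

u·v = 0.3212; |u| = 1.0000, |v| = 1.0000.
cos θ = (u·v)/(|u||v|) = 0.3212, so θ = 71.26°.

71.26°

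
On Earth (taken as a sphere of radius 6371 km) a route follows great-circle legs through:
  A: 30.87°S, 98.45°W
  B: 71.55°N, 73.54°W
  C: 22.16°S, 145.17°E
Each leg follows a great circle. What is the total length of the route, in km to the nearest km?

Leg A→B: central angle 1.8135 rad, distance 11553.9 km.
Leg B→C: central angle 2.1976 rad, distance 14000.6 km.
Total: 11553.9 + 14000.6 ≈ 25555 km.

25555 km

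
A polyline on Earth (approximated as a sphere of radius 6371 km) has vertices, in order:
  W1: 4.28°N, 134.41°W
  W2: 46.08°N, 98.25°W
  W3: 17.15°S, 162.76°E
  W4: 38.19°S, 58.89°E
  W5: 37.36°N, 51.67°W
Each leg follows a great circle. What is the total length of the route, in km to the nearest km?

Leg W1→W2: central angle 0.9119 rad, distance 5809.8 km.
Leg W2→W3: central angle 1.8923 rad, distance 12055.7 km.
Leg W3→W4: central angle 1.5685 rad, distance 9993.0 km.
Leg W4→W5: central angle 2.2075 rad, distance 14064.2 km.
Total: 5809.8 + 12055.7 + 9993.0 + 14064.2 ≈ 41923 km.

41923 km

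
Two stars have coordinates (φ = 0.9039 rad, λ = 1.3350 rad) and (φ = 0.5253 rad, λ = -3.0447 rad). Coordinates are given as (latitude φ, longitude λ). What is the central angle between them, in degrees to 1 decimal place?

Let φ₁ = 0.9039 rad, φ₂ = 0.5253 rad, and Δλ = 1.9035 rad.
Haversine: a = sin²(Δφ/2) + cos φ₁ cos φ₂ sin²(Δλ/2) = 0.0354 + (0.6186)(0.8652)(0.6633) = 0.39037.
Central angle c = 2·arcsin(√a) = 1.34974 rad.
So the angular separation is 77.3°.

77.3°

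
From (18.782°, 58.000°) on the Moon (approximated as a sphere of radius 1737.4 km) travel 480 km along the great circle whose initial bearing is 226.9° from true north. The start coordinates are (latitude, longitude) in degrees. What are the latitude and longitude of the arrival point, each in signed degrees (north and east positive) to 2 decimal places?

7.66°, 46.41°

Angular distance δ = d/R = 480/1737.4 = 0.27627 rad; initial bearing θ = 3.9602 rad.
sin φ₂ = sin φ₁ cos δ + cos φ₁ sin δ cos θ = (0.3220)(0.9621) + (0.9468)(0.2728)(-0.6833) = 0.1333, so φ₂ = 7.66°.
Δλ = atan2(sin θ sin δ cos φ₁, cos δ − sin φ₁ sin φ₂) = atan2(-0.1886, 0.9192) = -11.593°.
λ₂ = 58.000° − 11.593° = 46.41°.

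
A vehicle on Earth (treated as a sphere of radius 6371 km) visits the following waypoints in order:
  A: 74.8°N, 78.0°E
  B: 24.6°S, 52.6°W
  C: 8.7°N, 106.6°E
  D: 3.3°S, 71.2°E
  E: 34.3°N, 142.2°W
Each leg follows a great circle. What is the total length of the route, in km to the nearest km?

Leg A→B: central angle 2.1614 rad, distance 13770.2 km.
Leg B→C: central angle 2.6979 rad, distance 17188.2 km.
Leg C→D: central angle 0.6506 rad, distance 4145.1 km.
Leg D→E: central angle 2.3760 rad, distance 15137.4 km.
Total: 13770.2 + 17188.2 + 4145.1 + 15137.4 ≈ 50241 km.

50241 km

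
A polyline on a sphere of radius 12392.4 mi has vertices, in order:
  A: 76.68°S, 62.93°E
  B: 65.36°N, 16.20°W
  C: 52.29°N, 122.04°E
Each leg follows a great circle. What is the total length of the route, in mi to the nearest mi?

Leg A→B: central angle 2.6187 rad, distance 32452.0 mi.
Leg B→C: central angle 1.0135 rad, distance 12560.2 mi.
Total: 32452.0 + 12560.2 ≈ 45012 mi.

45012 mi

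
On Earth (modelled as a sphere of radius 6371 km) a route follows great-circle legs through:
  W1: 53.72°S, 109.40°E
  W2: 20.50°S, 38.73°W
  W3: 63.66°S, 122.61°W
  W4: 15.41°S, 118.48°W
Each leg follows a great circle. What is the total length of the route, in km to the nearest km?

24264 km

Leg W1→W2: central angle 1.7603 rad, distance 11215.0 km.
Leg W2→W3: central angle 1.2045 rad, distance 7673.9 km.
Leg W3→W4: central angle 0.8436 rad, distance 5374.6 km.
Total: 11215.0 + 7673.9 + 5374.6 ≈ 24264 km.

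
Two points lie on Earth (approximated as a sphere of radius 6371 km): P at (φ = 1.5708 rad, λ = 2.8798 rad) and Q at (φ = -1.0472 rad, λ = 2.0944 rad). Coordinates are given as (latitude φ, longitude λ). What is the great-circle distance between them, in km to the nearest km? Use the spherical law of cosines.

With latitudes φ₁ = 90.000°, φ₂ = -60.000° and longitude difference Δλ = -45.000°:
cos c = sin φ₁ sin φ₂ + cos φ₁ cos φ₂ cos Δλ = (1.0000)(-0.8660) + (-0.0000)(0.5000)(0.7071) = -0.86603,
so c = arccos(-0.86603) = 2.61800 rad.
Distance = R·c = 6371 × 2.6180 ≈ 16679 km.

16679 km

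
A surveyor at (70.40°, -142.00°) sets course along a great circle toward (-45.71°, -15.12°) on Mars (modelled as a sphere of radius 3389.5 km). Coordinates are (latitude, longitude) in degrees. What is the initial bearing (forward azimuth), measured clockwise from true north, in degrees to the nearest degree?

With φ₁ = 1.2287, φ₂ = -0.7978, Δλ = 2.2145 rad, the forward-azimuth formula gives
θ = atan2( sin Δλ cos φ₂ , cos φ₁ sin φ₂ − sin φ₁ cos φ₂ cos Δλ ) = atan2(0.5586, 0.1547) = 74.52°.
So the initial bearing is 75°.

75°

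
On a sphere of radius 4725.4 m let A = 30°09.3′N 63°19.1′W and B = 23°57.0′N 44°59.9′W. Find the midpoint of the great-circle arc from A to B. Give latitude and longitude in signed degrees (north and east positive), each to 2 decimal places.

27.35°, -53.90°

The central angle between A and B is δ = 0.3042 rad.
With f = 0.5, the slerp weights are sin((1−f)δ)/sin δ = 0.5058 and sin(fδ)/sin δ = 0.5058.
Weighted sum of the unit vectors: (0.5058)·(0.3883,-0.7726,0.5023) + (0.5058)·(0.6462,-0.6462,0.4059) = (0.5233, -0.7177, 0.4594).
Converting back: φ = atan2(z, √(x²+y²)) = 27.35°, λ = atan2(y, x) = -53.90°.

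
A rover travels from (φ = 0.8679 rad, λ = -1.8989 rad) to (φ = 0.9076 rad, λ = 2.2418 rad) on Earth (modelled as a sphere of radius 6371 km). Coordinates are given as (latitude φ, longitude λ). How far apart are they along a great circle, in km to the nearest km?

In radians: φ₁ = 0.8679, φ₂ = 0.9076, Δλ = -122.755° = -2.1425 rad.
cos c = sin φ₁ sin φ₂ + cos φ₁ cos φ₂ cos Δλ = (0.7630)(0.7880) + (0.6464)(0.6156)(-0.5411) = 0.38592,
so c = arccos(0.38592) = 1.17459 rad.
Distance = R·c = 6371 × 1.1746 ≈ 7483 km.

7483 km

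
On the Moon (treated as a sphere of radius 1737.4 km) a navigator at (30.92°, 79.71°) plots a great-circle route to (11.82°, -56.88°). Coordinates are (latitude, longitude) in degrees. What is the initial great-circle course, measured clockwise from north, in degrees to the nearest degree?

309°

Δλ = -136.590° = -2.3839 rad.
y = sin Δλ · cos φ₂ = (-0.6872)(0.9788) = -0.6726
x = cos φ₁ sin φ₂ − sin φ₁ cos φ₂ cos Δλ = (0.8579)(0.2048) − (0.5138)(0.9788)(-0.7265) = 0.5411
θ = atan2(y, x) = -51.19°; adding 360° gives 309°.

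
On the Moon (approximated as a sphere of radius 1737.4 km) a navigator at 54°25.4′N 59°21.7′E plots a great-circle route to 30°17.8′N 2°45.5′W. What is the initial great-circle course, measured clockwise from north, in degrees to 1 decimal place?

267.4°

Δλ = -62.120° = -1.0842 rad.
y = sin Δλ · cos φ₂ = (-0.8839)(0.8634) = -0.7632
x = cos φ₁ sin φ₂ − sin φ₁ cos φ₂ cos Δλ = (0.5818)(0.5045) − (0.8133)(0.8634)(0.4676) = -0.0349
θ = atan2(y, x) = -92.62°; adding 360° gives 267.4°.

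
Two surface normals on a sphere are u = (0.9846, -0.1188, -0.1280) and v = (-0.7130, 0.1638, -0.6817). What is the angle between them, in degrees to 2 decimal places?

u·v = -0.6342; |u| = 1.0000, |v| = 1.0000.
cos θ = (u·v)/(|u||v|) = -0.6343, so θ = 129.37°.

129.37°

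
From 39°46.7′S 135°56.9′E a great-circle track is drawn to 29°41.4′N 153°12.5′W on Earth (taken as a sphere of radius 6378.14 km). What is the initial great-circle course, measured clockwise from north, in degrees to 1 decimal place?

With φ₁ = -0.6943, φ₂ = 0.5182, Δλ = 1.2364 rad, the forward-azimuth formula gives
θ = atan2( sin Δλ cos φ₂ , cos φ₁ sin φ₂ − sin φ₁ cos φ₂ cos Δλ ) = atan2(0.8206, 0.5631) = 55.54°.
So the initial bearing is 55.5°.

55.5°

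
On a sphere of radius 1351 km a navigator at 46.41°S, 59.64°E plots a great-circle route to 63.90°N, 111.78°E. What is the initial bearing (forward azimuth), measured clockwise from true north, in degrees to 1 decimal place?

23.1°

With φ₁ = -0.8100, φ₂ = 1.1153, Δλ = 0.9100 rad, the forward-azimuth formula gives
θ = atan2( sin Δλ cos φ₂ , cos φ₁ sin φ₂ − sin φ₁ cos φ₂ cos Δλ ) = atan2(0.3473, 0.8147) = 23.09°.
So the initial bearing is 23.1°.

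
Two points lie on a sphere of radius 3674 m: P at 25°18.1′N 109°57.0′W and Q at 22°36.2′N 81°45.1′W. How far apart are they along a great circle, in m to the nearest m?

1658 m

With latitudes φ₁ = 25.302°, φ₂ = 22.603° and longitude difference Δλ = 28.198°:
Haversine: a = sin²(Δφ/2) + cos φ₁ cos φ₂ sin²(Δλ/2) = 0.0006 + (0.9041)(0.9232)(0.0593) = 0.05008.
Central angle c = 2·arcsin(√a) = 0.45140 rad.
Distance = R·c = 3674 × 0.4514 ≈ 1658 m.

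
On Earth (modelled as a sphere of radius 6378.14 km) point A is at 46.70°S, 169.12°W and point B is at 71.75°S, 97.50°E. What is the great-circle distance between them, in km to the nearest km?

Let φ₁ = -0.8151 rad, φ₂ = -1.2523 rad, and Δλ = -1.6298 rad.
cos c = sin φ₁ sin φ₂ + cos φ₁ cos φ₂ cos Δλ = (-0.7278)(-0.9497) + (0.6858)(0.3132)(-0.0590) = 0.67850,
so c = arccos(0.67850) = 0.82507 rad.
Distance = R·c = 6378.14 × 0.8251 ≈ 5262 km.

5262 km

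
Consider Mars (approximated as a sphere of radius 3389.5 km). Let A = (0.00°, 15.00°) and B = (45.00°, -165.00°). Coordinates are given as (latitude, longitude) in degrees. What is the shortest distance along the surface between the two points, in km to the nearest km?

7986 km

Let φ₁ = 0.0000 rad, φ₂ = 0.7854 rad, and Δλ = -3.1416 rad.
cos c = sin φ₁ sin φ₂ + cos φ₁ cos φ₂ cos Δλ = (0.0000)(0.7071) + (1.0000)(0.7071)(-1.0000) = -0.70711,
so c = arccos(-0.70711) = 2.35619 rad.
Distance = R·c = 3389.5 × 2.3562 ≈ 7986 km.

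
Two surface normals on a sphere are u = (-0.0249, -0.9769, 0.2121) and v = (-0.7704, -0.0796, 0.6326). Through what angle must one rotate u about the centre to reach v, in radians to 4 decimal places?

1.3376 rad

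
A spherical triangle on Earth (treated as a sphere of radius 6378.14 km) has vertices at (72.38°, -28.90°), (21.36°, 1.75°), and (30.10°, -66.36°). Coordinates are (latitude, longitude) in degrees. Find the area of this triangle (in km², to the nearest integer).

Side lengths (central angles): a = 1.0667, b = 0.8150, c = 0.9402 rad; semiperimeter s = 1.4109.
By l'Huilier's theorem, tan(E/4) = √[tan(s/2) tan((s−a)/2) tan((s−b)/2) tan((s−c)/2)], giving spherical excess E = 0.4162 rad.
Area = E·R² = 0.4162 × (6378.14)² ≈ 16930583 km².

16930583 km²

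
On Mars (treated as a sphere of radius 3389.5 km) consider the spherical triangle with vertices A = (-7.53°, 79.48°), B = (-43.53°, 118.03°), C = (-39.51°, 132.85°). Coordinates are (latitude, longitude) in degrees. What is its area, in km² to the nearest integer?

Side lengths (central angles): a = 0.2056, b = 1.0007, c = 0.8601 rad; semiperimeter s = 1.0332.
By l'Huilier's theorem, tan(E/4) = √[tan(s/2) tan((s−a)/2) tan((s−b)/2) tan((s−c)/2)], giving spherical excess E = 0.0750 rad.
Area = E·R² = 0.0750 × (3389.5)² ≈ 862019 km².

862019 km²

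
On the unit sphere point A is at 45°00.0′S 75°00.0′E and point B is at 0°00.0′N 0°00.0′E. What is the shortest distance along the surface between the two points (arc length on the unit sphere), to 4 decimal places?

1.3867

With latitudes φ₁ = -45.000°, φ₂ = 0.000° and longitude difference Δλ = -75.000°:
cos c = sin φ₁ sin φ₂ + cos φ₁ cos φ₂ cos Δλ = (-0.7071)(0.0000) + (0.7071)(1.0000)(0.2588) = 0.18301,
so c = arccos(0.18301) = 1.38675 rad.
On the unit sphere the arc length equals the central angle: 1.3867.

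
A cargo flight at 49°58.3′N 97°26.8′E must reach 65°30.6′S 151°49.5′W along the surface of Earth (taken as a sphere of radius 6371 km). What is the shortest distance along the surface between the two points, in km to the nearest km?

In radians: φ₁ = 0.8722, φ₂ = -1.1434, Δλ = 110.728° = 1.9326 rad.
cos c = sin φ₁ sin φ₂ + cos φ₁ cos φ₂ cos Δλ = (0.7657)(-0.9100) + (0.6432)(0.4145)(-0.3539) = -0.79120,
so c = arccos(-0.79120) = 2.48357 rad.
Distance = R·c = 6371 × 2.4836 ≈ 15823 km.

15823 km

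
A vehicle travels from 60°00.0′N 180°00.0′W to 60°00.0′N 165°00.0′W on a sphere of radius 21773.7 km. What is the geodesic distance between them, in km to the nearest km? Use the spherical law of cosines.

2844 km

Let φ₁ = 1.0472 rad, φ₂ = 1.0472 rad, and Δλ = 0.2618 rad.
cos c = sin φ₁ sin φ₂ + cos φ₁ cos φ₂ cos Δλ = (0.8660)(0.8660) + (0.5000)(0.5000)(0.9659) = 0.99148,
so c = arccos(0.99148) = 0.13062 rad.
Distance = R·c = 21773.7 × 0.1306 ≈ 2844 km.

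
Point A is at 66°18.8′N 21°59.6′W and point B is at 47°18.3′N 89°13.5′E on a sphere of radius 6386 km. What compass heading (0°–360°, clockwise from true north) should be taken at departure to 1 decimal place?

Δλ = 111.218° = 1.9411 rad.
y = sin Δλ · cos φ₂ = (0.9322)(0.6781) = 0.6321
x = cos φ₁ sin φ₂ − sin φ₁ cos φ₂ cos Δλ = (0.4017)(0.7350) − (0.9158)(0.6781)(-0.3619) = 0.5200
θ = atan2(y, x) = 50.56°, so the bearing is 50.6°.

50.6°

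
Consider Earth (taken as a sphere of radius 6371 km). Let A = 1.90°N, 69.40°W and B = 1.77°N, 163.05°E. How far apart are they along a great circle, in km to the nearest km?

14170 km

Let φ₁ = 0.0332 rad, φ₂ = 0.0309 rad, and Δλ = -2.2262 rad.
Haversine: a = sin²(Δφ/2) + cos φ₁ cos φ₂ sin²(Δλ/2) = 0.0000 + (0.9995)(0.9995)(0.8047) = 0.80390.
Central angle c = 2·arcsin(√a) = 2.22409 rad.
Distance = R·c = 6371 × 2.2241 ≈ 14170 km.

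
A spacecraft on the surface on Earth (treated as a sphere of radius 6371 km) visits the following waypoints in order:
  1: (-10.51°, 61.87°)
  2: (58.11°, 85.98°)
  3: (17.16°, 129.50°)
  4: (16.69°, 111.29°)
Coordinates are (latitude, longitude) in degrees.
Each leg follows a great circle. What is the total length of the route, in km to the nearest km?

15650 km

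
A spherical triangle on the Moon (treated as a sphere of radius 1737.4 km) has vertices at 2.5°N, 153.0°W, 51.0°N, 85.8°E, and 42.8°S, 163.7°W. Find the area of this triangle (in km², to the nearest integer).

Side lengths (central angles): a = 2.3319, b = 0.8084, c = 1.8669 rad; semiperimeter s = 2.5036.
By l'Huilier's theorem, tan(E/4) = √[tan(s/2) tan((s−a)/2) tan((s−b)/2) tan((s−c)/2)], giving spherical excess E = 1.2094 rad.
Area = E·R² = 1.2094 × (1737.4)² ≈ 3650561 km².

3650561 km²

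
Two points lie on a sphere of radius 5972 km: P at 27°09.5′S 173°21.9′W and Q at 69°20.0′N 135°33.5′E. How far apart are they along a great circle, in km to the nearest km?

Let φ₁ = -0.4740 rad, φ₂ = 1.2101 rad, and Δλ = -0.8915 rad.
Haversine: a = sin²(Δφ/2) + cos φ₁ cos φ₂ sin²(Δλ/2) = 0.5565 + (0.8897)(0.3529)(0.1859) = 0.61489.
Central angle c = 2·arcsin(√a) = 1.80265 rad.
Distance = R·c = 5972 × 1.8027 ≈ 10765 km.

10765 km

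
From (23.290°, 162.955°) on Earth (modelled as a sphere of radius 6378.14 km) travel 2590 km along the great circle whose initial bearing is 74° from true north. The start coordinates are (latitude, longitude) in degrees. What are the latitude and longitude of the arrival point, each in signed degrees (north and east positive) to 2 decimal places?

Angular distance δ = d/R = 2590/6378.14 = 0.40607 rad; initial bearing θ = 1.2915 rad.
sin φ₂ = sin φ₁ cos δ + cos φ₁ sin δ cos θ = (0.3954)(0.9187) + (0.9185)(0.3950)(0.2756) = 0.4632, so φ₂ = 27.60°.
Δλ = atan2(sin θ sin δ cos φ₁, cos δ − sin φ₁ sin φ₂) = atan2(0.3488, 0.7355) = 25.369°.
λ₂ = 162.955° + 25.369° = 188.32° → -171.68° after wrapping to (−180°, 180°].

27.60°, -171.68°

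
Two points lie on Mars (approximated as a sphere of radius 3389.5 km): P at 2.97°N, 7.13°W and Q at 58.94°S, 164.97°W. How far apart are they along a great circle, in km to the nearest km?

In radians: φ₁ = 0.0518, φ₂ = -1.0287, Δλ = -157.840° = -2.7548 rad.
cos c = sin φ₁ sin φ₂ + cos φ₁ cos φ₂ cos Δλ = (0.0518)(-0.8566) + (0.9987)(0.5159)(-0.9261) = -0.52157,
so c = arccos(-0.52157) = 2.11948 rad.
Distance = R·c = 3389.5 × 2.1195 ≈ 7184 km.

7184 km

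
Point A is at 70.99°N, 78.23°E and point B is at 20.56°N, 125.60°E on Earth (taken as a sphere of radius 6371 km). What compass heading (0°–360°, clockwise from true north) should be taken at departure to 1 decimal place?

125.2°

Δλ = 47.370° = 0.8268 rad.
y = sin Δλ · cos φ₂ = (0.7357)(0.9363) = 0.6889
x = cos φ₁ sin φ₂ − sin φ₁ cos φ₂ cos Δλ = (0.3257)(0.3512) − (0.9455)(0.9363)(0.6773) = -0.4851
θ = atan2(y, x) = 125.16°, so the bearing is 125.2°.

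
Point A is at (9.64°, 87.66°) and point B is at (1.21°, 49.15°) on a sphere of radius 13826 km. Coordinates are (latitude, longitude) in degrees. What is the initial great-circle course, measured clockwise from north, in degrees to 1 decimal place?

260.0°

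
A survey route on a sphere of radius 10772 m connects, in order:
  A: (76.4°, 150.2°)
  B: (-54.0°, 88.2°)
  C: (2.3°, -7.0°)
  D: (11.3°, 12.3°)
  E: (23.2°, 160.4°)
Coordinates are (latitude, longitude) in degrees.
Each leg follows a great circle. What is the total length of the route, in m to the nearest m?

Leg A→B: central angle 2.3767 rad, distance 25601.6 m.
Leg B→C: central angle 1.6566 rad, distance 17844.9 m.
Leg C→D: central angle 0.3692 rad, distance 3976.8 m.
Leg D→E: central angle 2.3295 rad, distance 25093.7 m.
Total: 25601.6 + 17844.9 + 3976.8 + 25093.7 ≈ 72517 m.

72517 m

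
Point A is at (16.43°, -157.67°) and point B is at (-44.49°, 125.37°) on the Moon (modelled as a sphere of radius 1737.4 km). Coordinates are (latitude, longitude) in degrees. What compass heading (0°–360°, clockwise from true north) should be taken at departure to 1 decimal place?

Δλ = -76.960° = -1.3432 rad.
y = sin Δλ · cos φ₂ = (-0.9742)(0.7134) = -0.6950
x = cos φ₁ sin φ₂ − sin φ₁ cos φ₂ cos Δλ = (0.9592)(-0.7008) − (0.2828)(0.7134)(0.2256) = -0.7177
θ = atan2(y, x) = -135.92°; adding 360° gives 224.1°.

224.1°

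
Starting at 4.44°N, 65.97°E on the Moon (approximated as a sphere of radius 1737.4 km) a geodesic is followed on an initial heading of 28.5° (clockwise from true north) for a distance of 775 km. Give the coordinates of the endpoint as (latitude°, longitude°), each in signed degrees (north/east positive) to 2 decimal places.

26.61°, 79.28°

Angular distance δ = d/R = 775/1737.4 = 0.44607 rad; initial bearing θ = 0.4974 rad.
sin φ₂ = sin φ₁ cos δ + cos φ₁ sin δ cos θ = (0.0774)(0.9022) + (0.9970)(0.4314)(0.8788) = 0.4478, so φ₂ = 26.61°.
Δλ = atan2(sin θ sin δ cos φ₁, cos δ − sin φ₁ sin φ₂) = atan2(0.2052, 0.8675) = 13.311°.
λ₂ = 65.970° + 13.311° = 79.28°.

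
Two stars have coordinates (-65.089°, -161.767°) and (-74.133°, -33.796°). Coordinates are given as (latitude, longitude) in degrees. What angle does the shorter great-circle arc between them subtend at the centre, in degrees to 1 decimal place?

36.7°

Let φ₁ = -1.1360 rad, φ₂ = -1.2939 rad, and Δλ = 2.2335 rad.
cos c = sin φ₁ sin φ₂ + cos φ₁ cos φ₂ cos Δλ = (-0.9070)(-0.9619) + (0.4212)(0.2734)(-0.6153) = 0.80155,
so c = arccos(0.80155) = 0.64091 rad.
So the angular separation is 36.7°.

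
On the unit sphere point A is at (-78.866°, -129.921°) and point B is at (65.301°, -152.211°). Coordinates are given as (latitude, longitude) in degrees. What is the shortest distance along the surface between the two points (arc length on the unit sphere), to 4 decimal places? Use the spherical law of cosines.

2.5266

In radians: φ₁ = -1.3765, φ₂ = 1.1397, Δλ = -22.290° = -0.3890 rad.
cos c = sin φ₁ sin φ₂ + cos φ₁ cos φ₂ cos Δλ = (-0.9812)(0.9085) + (0.1931)(0.4179)(0.9253) = -0.81676,
so c = arccos(-0.81676) = 2.52656 rad.
On the unit sphere the arc length equals the central angle: 2.5266.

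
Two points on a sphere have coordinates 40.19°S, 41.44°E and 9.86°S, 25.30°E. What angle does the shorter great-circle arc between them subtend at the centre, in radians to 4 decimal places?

Let φ₁ = -0.7014 rad, φ₂ = -0.1721 rad, and Δλ = -0.2817 rad.
cos c = sin φ₁ sin φ₂ + cos φ₁ cos φ₂ cos Δλ = (-0.6453)(-0.1712) + (0.7639)(0.9852)(0.9606) = 0.83347,
so c = arccos(0.83347) = 0.58544 rad.
So the angular separation is 0.5854 rad.

0.5854 rad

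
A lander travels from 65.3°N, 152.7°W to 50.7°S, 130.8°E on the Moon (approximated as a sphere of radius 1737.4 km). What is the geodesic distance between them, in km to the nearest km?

In radians: φ₁ = 1.1397, φ₂ = -0.8849, Δλ = -76.500° = -1.3352 rad.
cos c = sin φ₁ sin φ₂ + cos φ₁ cos φ₂ cos Δλ = (0.9085)(-0.7738) + (0.4179)(0.6334)(0.2334) = -0.64125,
so c = arccos(-0.64125) = 2.26693 rad.
Distance = R·c = 1737.4 × 2.2669 ≈ 3939 km.

3939 km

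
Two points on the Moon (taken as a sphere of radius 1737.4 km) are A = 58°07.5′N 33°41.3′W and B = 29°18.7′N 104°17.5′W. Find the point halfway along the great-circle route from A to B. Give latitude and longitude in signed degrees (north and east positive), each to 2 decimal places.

49.10°, -78.86°

Central angle δ = 0.9659 rad. Interpolating on the sphere with fraction f = 0.5:
P = [sin((1−f)δ)·A + sin(fδ)·B] / sin δ = 0.5646·A + 0.5646·B in Cartesian coordinates,
giving P = (0.1265, -0.6424, 0.7558), i.e. latitude 49.10°, longitude -78.86°.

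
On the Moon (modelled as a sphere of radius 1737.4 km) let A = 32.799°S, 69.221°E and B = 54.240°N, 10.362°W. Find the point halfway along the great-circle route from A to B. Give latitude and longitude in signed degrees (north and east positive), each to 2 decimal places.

Central angle δ = 1.9292 rad. Interpolating on the sphere with fraction f = 0.5:
P = [sin((1−f)δ)·A + sin(fδ)·B] / sin δ = 0.8776·A + 0.8776·B in Cartesian coordinates,
giving P = (0.7662, 0.5974, 0.2367), i.e. latitude 13.69°, longitude 37.95°.

13.69°, 37.95°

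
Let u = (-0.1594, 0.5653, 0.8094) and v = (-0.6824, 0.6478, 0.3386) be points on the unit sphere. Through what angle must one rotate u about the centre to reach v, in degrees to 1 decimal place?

41.5°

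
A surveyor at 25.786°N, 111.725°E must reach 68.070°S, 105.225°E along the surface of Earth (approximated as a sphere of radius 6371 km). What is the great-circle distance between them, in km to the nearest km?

10450 km

With latitudes φ₁ = 25.786°, φ₂ = -68.070° and longitude difference Δλ = -6.500°:
cos c = sin φ₁ sin φ₂ + cos φ₁ cos φ₂ cos Δλ = (0.4350)(-0.9276) + (0.9004)(0.3735)(0.9936) = -0.06941,
so c = arccos(-0.06941) = 1.64026 rad.
Distance = R·c = 6371 × 1.6403 ≈ 10450 km.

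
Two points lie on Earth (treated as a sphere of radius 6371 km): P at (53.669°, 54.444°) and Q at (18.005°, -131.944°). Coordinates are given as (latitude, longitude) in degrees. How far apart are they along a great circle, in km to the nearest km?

With latitudes φ₁ = 53.669°, φ₂ = 18.005° and longitude difference Δλ = 173.612°:
cos c = sin φ₁ sin φ₂ + cos φ₁ cos φ₂ cos Δλ = (0.8056)(0.3091) + (0.5924)(0.9510)(-0.9938) = -0.31093,
so c = arccos(-0.31093) = 1.88696 rad.
Distance = R·c = 6371 × 1.8870 ≈ 12022 km.

12022 km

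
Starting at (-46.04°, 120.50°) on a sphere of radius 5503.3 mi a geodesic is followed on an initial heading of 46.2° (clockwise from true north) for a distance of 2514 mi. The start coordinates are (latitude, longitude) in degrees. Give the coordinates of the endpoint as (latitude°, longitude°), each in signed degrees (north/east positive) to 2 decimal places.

Angular distance δ = d/R = 2514/5503.3 = 0.45682 rad; initial bearing θ = 0.8063 rad.
sin φ₂ = sin φ₁ cos δ + cos φ₁ sin δ cos θ = (-0.7198)(0.8975) + (0.6942)(0.4411)(0.6921) = -0.4341, so φ₂ = -25.73°.
Δλ = atan2(sin θ sin δ cos φ₁, cos δ − sin φ₁ sin φ₂) = atan2(0.2210, 0.5850) = 20.695°.
λ₂ = 120.500° + 20.695° = 141.20°.

-25.73°, 141.20°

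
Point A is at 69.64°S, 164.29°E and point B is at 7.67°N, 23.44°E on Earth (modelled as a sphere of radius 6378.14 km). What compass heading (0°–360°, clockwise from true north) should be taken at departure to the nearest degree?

With φ₁ = -1.2154, φ₂ = 0.1339, Δλ = -2.4583 rad, the forward-azimuth formula gives
θ = atan2( sin Δλ cos φ₂ , cos φ₁ sin φ₂ − sin φ₁ cos φ₂ cos Δλ ) = atan2(-0.6257, -0.6741) = -137.13°.
Adding 360° brings this into [0°, 360°): 223°.

223°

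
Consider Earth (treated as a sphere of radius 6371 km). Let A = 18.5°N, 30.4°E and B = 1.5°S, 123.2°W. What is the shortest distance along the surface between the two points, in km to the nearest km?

16571 km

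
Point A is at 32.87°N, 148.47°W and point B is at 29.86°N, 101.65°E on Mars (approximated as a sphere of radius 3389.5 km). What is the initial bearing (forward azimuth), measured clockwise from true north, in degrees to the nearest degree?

305°

With φ₁ = 0.5737, φ₂ = 0.5212, Δλ = -1.9178 rad, the forward-azimuth formula gives
θ = atan2( sin Δλ cos φ₂ , cos φ₁ sin φ₂ − sin φ₁ cos φ₂ cos Δλ ) = atan2(-0.8156, 0.5782) = -54.66°.
Adding 360° brings this into [0°, 360°): 305°.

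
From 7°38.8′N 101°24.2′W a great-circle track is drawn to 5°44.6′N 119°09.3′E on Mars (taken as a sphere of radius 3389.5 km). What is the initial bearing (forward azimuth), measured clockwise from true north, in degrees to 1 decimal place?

With φ₁ = 0.1335, φ₂ = 0.1002, Δλ = -2.4337 rad, the forward-azimuth formula gives
θ = atan2( sin Δλ cos φ₂ , cos φ₁ sin φ₂ − sin φ₁ cos φ₂ cos Δλ ) = atan2(-0.6470, 0.1998) = -72.84°.
Adding 360° brings this into [0°, 360°): 287.2°.

287.2°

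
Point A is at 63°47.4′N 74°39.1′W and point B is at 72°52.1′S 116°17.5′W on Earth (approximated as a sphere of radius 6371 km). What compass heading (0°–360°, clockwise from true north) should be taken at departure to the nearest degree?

With φ₁ = 1.1133, φ₂ = -1.2718, Δλ = -0.7268 rad, the forward-azimuth formula gives
θ = atan2( sin Δλ cos φ₂ , cos φ₁ sin φ₂ − sin φ₁ cos φ₂ cos Δλ ) = atan2(-0.1957, -0.6196) = -162.47°.
Adding 360° brings this into [0°, 360°): 198°.

198°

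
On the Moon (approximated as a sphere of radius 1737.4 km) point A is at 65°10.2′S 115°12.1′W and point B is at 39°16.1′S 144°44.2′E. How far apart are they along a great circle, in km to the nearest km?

1784 km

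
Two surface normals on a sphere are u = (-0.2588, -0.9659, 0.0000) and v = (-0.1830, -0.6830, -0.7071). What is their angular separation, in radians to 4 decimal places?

u·v = 0.7071; |u| = 1.0000, |v| = 1.0000.
cos θ = (u·v)/(|u||v|) = 0.7071, so θ = 0.7854 rad.

0.7854 rad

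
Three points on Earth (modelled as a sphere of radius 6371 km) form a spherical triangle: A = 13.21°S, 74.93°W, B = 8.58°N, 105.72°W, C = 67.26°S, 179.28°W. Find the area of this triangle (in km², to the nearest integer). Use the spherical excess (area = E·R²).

24778212 km²

Side lengths (central angles): a = 1.6002, b = 1.4530, c = 0.6553 rad; semiperimeter s = 1.8543.
By l'Huilier's theorem, tan(E/4) = √[tan(s/2) tan((s−a)/2) tan((s−b)/2) tan((s−c)/2)], giving spherical excess E = 0.6105 rad.
Area = E·R² = 0.6105 × (6371)² ≈ 24778212 km².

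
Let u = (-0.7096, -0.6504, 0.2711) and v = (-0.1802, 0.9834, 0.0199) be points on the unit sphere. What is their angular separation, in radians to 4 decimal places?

2.1017 rad

u·v = -0.5063; |u| = 1.0000, |v| = 1.0000.
cos θ = (u·v)/(|u||v|) = -0.5063, so θ = 2.1017 rad.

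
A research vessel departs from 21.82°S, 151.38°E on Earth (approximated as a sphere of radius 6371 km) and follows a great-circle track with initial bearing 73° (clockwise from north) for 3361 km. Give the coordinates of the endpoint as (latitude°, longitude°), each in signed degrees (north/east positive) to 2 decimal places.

-10.63°, -179.29°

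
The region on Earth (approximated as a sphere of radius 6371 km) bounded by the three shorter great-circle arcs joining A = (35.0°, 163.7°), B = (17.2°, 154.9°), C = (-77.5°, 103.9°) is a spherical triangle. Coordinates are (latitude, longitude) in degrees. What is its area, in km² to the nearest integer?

Side lengths (central angles): a = 1.7300, b = 2.0610, c = 0.3395 rad; semiperimeter s = 2.0653.
By l'Huilier's theorem, tan(E/4) = √[tan(s/2) tan((s−a)/2) tan((s−b)/2) tan((s−c)/2)], giving spherical excess E = 0.1065 rad.
Area = E·R² = 0.1065 × (6371)² ≈ 4323581 km².

4323581 km²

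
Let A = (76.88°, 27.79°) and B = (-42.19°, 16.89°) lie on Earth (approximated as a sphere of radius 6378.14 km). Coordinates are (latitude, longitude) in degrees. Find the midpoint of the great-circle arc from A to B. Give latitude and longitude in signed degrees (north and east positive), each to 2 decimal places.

17.40°, 19.44°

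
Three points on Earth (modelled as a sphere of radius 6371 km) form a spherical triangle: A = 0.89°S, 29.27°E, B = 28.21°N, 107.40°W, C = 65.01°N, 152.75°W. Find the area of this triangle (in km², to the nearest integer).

Side lengths (central angles): a = 0.8092, b = 2.0222, c = 2.2761 rad; semiperimeter s = 2.5538.
By l'Huilier's theorem, tan(E/4) = √[tan(s/2) tan((s−a)/2) tan((s−b)/2) tan((s−c)/2)], giving spherical excess E = 1.4764 rad.
Area = E·R² = 1.4764 × (6371)² ≈ 59925824 km².

59925824 km²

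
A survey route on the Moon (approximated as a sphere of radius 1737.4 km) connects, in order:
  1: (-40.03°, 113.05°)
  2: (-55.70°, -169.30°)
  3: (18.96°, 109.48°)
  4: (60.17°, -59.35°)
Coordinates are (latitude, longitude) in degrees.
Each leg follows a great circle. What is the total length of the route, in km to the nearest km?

7658 km

Leg 1→2: central angle 0.8974 rad, distance 1559.2 km.
Leg 2→3: central angle 1.7590 rad, distance 3056.0 km.
Leg 3→4: central angle 1.7514 rad, distance 3043.0 km.
Total: 1559.2 + 3056.0 + 3043.0 ≈ 7658 km.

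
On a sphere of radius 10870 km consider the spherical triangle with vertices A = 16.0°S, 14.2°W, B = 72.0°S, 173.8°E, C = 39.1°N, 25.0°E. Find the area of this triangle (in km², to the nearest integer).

160141107 km²

Side lengths (central angles): a = 2.5064, b = 1.1546, c = 1.6028 rad; semiperimeter s = 2.6319.
By l'Huilier's theorem, tan(E/4) = √[tan(s/2) tan((s−a)/2) tan((s−b)/2) tan((s−c)/2)], giving spherical excess E = 1.3553 rad.
Area = E·R² = 1.3553 × (10870)² ≈ 160141107 km².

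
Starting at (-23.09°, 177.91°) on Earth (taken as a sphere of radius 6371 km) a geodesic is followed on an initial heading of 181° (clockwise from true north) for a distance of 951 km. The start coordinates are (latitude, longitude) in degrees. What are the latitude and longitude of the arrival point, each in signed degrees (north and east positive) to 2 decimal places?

-31.64°, 177.74°

Angular distance δ = d/R = 951/6371 = 0.14927 rad; initial bearing θ = 3.1590 rad.
sin φ₂ = sin φ₁ cos δ + cos φ₁ sin δ cos θ = (-0.3922)(0.9889) + (0.9199)(0.1487)(-0.9998) = -0.5246, so φ₂ = -31.64°.
Δλ = atan2(sin θ sin δ cos φ₁, cos δ − sin φ₁ sin φ₂) = atan2(-0.0024, 0.7831) = -0.175°.
λ₂ = 177.910° − 0.175° = 177.74°.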